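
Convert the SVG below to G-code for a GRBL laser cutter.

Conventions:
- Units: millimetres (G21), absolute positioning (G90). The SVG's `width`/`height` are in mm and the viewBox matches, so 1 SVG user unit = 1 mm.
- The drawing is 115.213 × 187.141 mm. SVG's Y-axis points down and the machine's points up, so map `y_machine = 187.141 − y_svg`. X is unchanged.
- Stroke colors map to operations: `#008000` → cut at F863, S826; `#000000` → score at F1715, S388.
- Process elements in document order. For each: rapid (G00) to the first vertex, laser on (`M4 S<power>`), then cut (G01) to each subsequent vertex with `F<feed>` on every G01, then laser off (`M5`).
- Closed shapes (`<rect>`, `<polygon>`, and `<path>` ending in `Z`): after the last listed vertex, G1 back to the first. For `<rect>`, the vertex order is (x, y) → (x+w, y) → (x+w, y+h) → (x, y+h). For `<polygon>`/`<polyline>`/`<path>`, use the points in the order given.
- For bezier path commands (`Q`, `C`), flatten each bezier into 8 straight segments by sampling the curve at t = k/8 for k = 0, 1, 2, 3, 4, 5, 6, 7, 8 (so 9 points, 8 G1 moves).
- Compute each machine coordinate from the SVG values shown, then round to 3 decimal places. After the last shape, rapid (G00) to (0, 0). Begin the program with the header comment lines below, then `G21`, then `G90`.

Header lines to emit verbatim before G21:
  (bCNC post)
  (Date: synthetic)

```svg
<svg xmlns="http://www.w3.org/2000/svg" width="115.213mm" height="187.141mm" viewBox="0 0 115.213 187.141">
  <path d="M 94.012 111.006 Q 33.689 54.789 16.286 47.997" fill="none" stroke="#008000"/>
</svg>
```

(bCNC post)
(Date: synthetic)
G21
G90
G00 X94.012 Y76.135
M4 S826
G01 X79.602 Y89.417 F863
G01 X66.533 Y101.154 F863
G01 X54.805 Y111.347 F863
G01 X44.419 Y119.996 F863
G01 X35.374 Y127.100 F863
G01 X27.670 Y132.659 F863
G01 X21.307 Y136.674 F863
G01 X16.286 Y139.144 F863
M5
G00 X0.000 Y0.000

1 u = 1 mm; y_m = 187.141 − y.

[1] `<path>` quadratic bezier, #008000→cut S826 F863: (94.012,76.135) → (79.602,89.417) → (66.533,101.154) → (54.805,111.347) → (44.419,119.996) → (35.374,127.100) → (27.670,132.659) → (21.307,136.674) → (16.286,139.144)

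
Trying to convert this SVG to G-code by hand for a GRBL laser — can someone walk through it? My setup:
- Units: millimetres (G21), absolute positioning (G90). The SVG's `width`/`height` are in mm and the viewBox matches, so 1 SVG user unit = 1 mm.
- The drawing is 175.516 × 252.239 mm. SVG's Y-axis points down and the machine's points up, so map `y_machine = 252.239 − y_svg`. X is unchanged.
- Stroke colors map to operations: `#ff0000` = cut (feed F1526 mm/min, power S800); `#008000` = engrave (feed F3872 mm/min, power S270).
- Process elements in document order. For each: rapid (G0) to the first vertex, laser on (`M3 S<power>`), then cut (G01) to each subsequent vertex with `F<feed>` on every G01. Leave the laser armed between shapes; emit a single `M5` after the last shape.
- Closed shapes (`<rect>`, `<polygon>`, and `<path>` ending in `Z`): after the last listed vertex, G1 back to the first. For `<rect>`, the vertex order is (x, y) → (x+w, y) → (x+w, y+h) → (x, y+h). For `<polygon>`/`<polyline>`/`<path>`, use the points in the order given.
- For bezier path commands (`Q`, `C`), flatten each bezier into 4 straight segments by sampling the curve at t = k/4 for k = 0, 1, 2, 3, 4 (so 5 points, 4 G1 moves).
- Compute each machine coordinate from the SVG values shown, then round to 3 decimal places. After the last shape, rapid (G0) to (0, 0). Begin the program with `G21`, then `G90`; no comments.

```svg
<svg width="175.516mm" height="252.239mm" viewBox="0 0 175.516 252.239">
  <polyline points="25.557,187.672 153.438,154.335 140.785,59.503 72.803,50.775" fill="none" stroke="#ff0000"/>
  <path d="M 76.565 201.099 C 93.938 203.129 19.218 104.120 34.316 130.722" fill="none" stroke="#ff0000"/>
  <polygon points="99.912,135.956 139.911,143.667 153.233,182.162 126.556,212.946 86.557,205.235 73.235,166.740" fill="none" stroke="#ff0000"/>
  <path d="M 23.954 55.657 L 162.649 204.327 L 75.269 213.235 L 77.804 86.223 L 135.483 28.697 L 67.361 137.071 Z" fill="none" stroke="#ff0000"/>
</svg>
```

G21
G90
G0 X25.557 Y64.567
M3 S800
G01 X153.438 Y97.904 F1526
G01 X140.785 Y192.736 F1526
G01 X72.803 Y201.464 F1526
G0 X76.565 Y51.140
M3 S800
G01 X75.170 Y65.021 F1526
G01 X56.294 Y95.543 F1526
G01 X36.991 Y121.458 F1526
G01 X34.316 Y121.517 F1526
G0 X99.912 Y116.283
M3 S800
G01 X139.911 Y108.572 F1526
G01 X153.233 Y70.077 F1526
G01 X126.556 Y39.293 F1526
G01 X86.557 Y47.004 F1526
G01 X73.235 Y85.499 F1526
G01 X99.912 Y116.283 F1526
G0 X23.954 Y196.582
M3 S800
G01 X162.649 Y47.912 F1526
G01 X75.269 Y39.004 F1526
G01 X77.804 Y166.016 F1526
G01 X135.483 Y223.542 F1526
G01 X67.361 Y115.168 F1526
G01 X23.954 Y196.582 F1526
M5
G0 X0.000 Y0.000

viewBox `0 0 175.516 252.239` with mm width/height → 1 unit = 1 mm. Flip: y_m = 252.239 − y_svg.

**Shape 1** — `<polyline>` open polyline, stroke `#ff0000` → cut (S800, F1526). Machine vertices: (25.557,64.567) → (153.438,97.904) → (140.785,192.736) → (72.803,201.464). Open path.

**Shape 2** — `<path>` cubic bezier, stroke `#ff0000` → cut (S800, F1526). Control points (SVG): P0=(76.565,201.099), P1=(93.938,203.129), P2=(19.218,104.120), P3=(34.316,130.722); sampled at t=k/4. Machine vertices: (76.565,51.140) → (75.170,65.021) → (56.294,95.543) → (36.991,121.458) → (34.316,121.517). Open path.

**Shape 3** — `<polygon>` regular polygon, stroke `#ff0000` → cut (S800, F1526). Machine vertices: (99.912,116.283) → (139.911,108.572) → (153.233,70.077) → (126.556,39.293) → (86.557,47.004) → (73.235,85.499) → (99.912,116.283). Closed: final G1 returns to the first vertex.

**Shape 4** — `<path>` closed polygon, stroke `#ff0000` → cut (S800, F1526). Machine vertices: (23.954,196.582) → (162.649,47.912) → (75.269,39.004) → (77.804,166.016) → (135.483,223.542) → (67.361,115.168) → (23.954,196.582). Closed: final G1 returns to the first vertex.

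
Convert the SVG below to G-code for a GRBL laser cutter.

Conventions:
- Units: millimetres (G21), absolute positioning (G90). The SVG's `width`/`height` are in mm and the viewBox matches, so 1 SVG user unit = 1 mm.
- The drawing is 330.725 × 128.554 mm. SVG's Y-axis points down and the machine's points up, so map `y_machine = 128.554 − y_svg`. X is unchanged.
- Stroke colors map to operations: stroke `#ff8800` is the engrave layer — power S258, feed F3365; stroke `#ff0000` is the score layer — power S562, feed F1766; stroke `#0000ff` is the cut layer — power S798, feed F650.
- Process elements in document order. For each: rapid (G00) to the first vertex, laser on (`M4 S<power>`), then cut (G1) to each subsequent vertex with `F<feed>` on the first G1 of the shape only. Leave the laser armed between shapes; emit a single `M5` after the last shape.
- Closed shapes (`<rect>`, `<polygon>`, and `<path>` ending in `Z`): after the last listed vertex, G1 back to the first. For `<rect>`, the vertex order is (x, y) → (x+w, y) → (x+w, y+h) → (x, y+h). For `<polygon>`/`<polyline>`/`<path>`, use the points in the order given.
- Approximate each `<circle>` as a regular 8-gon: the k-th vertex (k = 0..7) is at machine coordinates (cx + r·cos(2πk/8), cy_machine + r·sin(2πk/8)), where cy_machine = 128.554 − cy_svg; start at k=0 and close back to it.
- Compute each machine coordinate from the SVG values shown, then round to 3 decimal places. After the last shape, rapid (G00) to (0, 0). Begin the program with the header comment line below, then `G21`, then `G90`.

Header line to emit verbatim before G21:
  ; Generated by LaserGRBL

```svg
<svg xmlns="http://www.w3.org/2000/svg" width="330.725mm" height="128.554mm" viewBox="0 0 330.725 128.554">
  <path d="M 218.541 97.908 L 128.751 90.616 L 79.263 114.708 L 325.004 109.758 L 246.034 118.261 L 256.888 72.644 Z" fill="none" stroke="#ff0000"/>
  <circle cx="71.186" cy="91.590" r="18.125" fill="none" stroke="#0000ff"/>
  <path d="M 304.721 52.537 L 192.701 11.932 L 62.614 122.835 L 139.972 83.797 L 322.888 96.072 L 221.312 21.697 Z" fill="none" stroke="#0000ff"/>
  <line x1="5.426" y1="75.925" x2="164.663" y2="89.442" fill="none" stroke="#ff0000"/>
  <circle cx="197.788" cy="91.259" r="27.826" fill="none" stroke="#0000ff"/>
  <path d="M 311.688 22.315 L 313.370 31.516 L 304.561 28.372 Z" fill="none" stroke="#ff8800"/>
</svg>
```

1 u = 1 mm; y_m = 128.554 − y.

[1] `<path>` closed polygon, #ff0000→score S562 F1766: (218.541,30.646) → (128.751,37.938) → (79.263,13.846) → (325.004,18.796) → (246.034,10.293) → (256.888,55.910) → (218.541,30.646) (closed)

[2] `<circle>` circle, #0000ff→cut S798 F650: (89.311,36.964) → (84.002,49.780) → (71.186,55.089) → (58.370,49.780) → (53.061,36.964) → (58.370,24.148) → (71.186,18.839) → (84.002,24.148) → (89.311,36.964) (closed)

[3] `<path>` closed polygon, #0000ff→cut S798 F650: (304.721,76.017) → (192.701,116.622) → (62.614,5.719) → (139.972,44.757) → (322.888,32.482) → (221.312,106.857) → (304.721,76.017) (closed)

[4] `<line>` line segment, #ff0000→score S562 F1766: (5.426,52.629) → (164.663,39.112)

[5] `<circle>` circle, #0000ff→cut S798 F650: (225.614,37.295) → (217.464,56.971) → (197.788,65.121) → (178.112,56.971) → (169.962,37.295) → (178.112,17.619) → (197.788,9.469) → (217.464,17.619) → (225.614,37.295) (closed)

[6] `<path>` regular polygon, #ff8800→engrave S258 F3365: (311.688,106.239) → (313.370,97.038) → (304.561,100.182) → (311.688,106.239) (closed)

; Generated by LaserGRBL
G21
G90
G00 X218.541 Y30.646
M4 S562
G1 X128.751 Y37.938 F1766
G1 X79.263 Y13.846
G1 X325.004 Y18.796
G1 X246.034 Y10.293
G1 X256.888 Y55.910
G1 X218.541 Y30.646
G00 X89.311 Y36.964
M4 S798
G1 X84.002 Y49.780 F650
G1 X71.186 Y55.089
G1 X58.370 Y49.780
G1 X53.061 Y36.964
G1 X58.370 Y24.148
G1 X71.186 Y18.839
G1 X84.002 Y24.148
G1 X89.311 Y36.964
G00 X304.721 Y76.017
M4 S798
G1 X192.701 Y116.622 F650
G1 X62.614 Y5.719
G1 X139.972 Y44.757
G1 X322.888 Y32.482
G1 X221.312 Y106.857
G1 X304.721 Y76.017
G00 X5.426 Y52.629
M4 S562
G1 X164.663 Y39.112 F1766
G00 X225.614 Y37.295
M4 S798
G1 X217.464 Y56.971 F650
G1 X197.788 Y65.121
G1 X178.112 Y56.971
G1 X169.962 Y37.295
G1 X178.112 Y17.619
G1 X197.788 Y9.469
G1 X217.464 Y17.619
G1 X225.614 Y37.295
G00 X311.688 Y106.239
M4 S258
G1 X313.370 Y97.038 F3365
G1 X304.561 Y100.182
G1 X311.688 Y106.239
M5
G00 X0.000 Y0.000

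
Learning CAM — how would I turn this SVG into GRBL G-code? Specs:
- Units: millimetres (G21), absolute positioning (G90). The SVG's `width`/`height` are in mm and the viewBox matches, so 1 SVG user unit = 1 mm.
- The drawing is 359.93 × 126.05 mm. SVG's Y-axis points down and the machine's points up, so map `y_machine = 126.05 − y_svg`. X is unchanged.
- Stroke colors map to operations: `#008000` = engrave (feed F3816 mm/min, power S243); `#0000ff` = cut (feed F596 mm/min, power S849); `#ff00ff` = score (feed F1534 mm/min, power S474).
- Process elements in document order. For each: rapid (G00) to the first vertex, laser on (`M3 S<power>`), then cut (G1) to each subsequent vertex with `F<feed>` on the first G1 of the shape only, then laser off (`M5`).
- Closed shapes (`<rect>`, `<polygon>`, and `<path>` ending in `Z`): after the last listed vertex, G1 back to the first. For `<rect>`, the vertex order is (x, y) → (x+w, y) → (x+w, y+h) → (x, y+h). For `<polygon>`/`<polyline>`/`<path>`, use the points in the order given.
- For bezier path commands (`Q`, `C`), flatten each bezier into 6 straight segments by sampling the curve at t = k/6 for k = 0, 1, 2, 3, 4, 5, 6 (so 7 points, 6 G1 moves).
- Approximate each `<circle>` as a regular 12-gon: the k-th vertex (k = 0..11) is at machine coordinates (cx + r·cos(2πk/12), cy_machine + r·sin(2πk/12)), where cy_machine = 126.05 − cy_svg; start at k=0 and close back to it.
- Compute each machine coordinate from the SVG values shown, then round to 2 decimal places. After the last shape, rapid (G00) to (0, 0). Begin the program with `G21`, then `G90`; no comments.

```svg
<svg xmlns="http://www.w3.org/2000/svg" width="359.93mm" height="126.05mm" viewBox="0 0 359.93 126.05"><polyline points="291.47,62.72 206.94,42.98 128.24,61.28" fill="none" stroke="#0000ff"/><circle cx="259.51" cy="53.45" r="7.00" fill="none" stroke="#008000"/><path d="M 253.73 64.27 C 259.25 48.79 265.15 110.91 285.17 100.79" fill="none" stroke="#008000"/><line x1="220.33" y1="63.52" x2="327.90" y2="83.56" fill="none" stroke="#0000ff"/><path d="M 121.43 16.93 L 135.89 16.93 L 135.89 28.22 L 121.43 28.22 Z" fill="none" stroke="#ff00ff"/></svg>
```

G21
G90
G00 X291.47 Y63.33
M3 S849
G1 X206.94 Y83.07 F596
G1 X128.24 Y64.77
M5
G00 X266.51 Y72.60
M3 S243
G1 X265.57 Y76.10 F3816
G1 X263.01 Y78.66
G1 X259.51 Y79.60
G1 X256.01 Y78.66
G1 X253.45 Y76.10
G1 X252.51 Y72.60
G1 X253.45 Y69.10
G1 X256.01 Y66.54
G1 X259.51 Y65.60
G1 X263.01 Y66.54
G1 X265.57 Y69.10
G1 X266.51 Y72.60
M5
G00 X253.73 Y61.78
M3 S243
G1 X256.59 Y63.75 F3816
G1 X259.89 Y56.94
G1 X264.01 Y45.53
G1 X269.35 Y33.67
G1 X276.27 Y25.53
G1 X285.17 Y25.26
M5
G00 X220.33 Y62.53
M3 S849
G1 X327.90 Y42.49 F596
M5
G00 X121.43 Y109.12
M3 S474
G1 X135.89 Y109.12 F1534
G1 X135.89 Y97.83
G1 X121.43 Y97.83
G1 X121.43 Y109.12
M5
G00 X0.00 Y0.00

1 u = 1 mm; y_m = 126.05 − y.

[1] `<polyline>` open polyline, #0000ff→cut S849 F596: (291.47,63.33) → (206.94,83.07) → (128.24,64.77)

[2] `<circle>` circle, #008000→engrave S243 F3816: (266.51,72.60) → (265.57,76.10) → (263.01,78.66) → (259.51,79.60) → (256.01,78.66) → (253.45,76.10) → (252.51,72.60) → (253.45,69.10) → (256.01,66.54) → (259.51,65.60) → (263.01,66.54) → (265.57,69.10) → (266.51,72.60) (closed)

[3] `<path>` cubic bezier, #008000→engrave S243 F3816: (253.73,61.78) → (256.59,63.75) → (259.89,56.94) → (264.01,45.53) → (269.35,33.67) → (276.27,25.53) → (285.17,25.26)

[4] `<line>` line segment, #0000ff→cut S849 F596: (220.33,62.53) → (327.90,42.49)

[5] `<path>` rectangle, #ff00ff→score S474 F1534: (121.43,109.12) → (135.89,109.12) → (135.89,97.83) → (121.43,97.83) → (121.43,109.12) (closed)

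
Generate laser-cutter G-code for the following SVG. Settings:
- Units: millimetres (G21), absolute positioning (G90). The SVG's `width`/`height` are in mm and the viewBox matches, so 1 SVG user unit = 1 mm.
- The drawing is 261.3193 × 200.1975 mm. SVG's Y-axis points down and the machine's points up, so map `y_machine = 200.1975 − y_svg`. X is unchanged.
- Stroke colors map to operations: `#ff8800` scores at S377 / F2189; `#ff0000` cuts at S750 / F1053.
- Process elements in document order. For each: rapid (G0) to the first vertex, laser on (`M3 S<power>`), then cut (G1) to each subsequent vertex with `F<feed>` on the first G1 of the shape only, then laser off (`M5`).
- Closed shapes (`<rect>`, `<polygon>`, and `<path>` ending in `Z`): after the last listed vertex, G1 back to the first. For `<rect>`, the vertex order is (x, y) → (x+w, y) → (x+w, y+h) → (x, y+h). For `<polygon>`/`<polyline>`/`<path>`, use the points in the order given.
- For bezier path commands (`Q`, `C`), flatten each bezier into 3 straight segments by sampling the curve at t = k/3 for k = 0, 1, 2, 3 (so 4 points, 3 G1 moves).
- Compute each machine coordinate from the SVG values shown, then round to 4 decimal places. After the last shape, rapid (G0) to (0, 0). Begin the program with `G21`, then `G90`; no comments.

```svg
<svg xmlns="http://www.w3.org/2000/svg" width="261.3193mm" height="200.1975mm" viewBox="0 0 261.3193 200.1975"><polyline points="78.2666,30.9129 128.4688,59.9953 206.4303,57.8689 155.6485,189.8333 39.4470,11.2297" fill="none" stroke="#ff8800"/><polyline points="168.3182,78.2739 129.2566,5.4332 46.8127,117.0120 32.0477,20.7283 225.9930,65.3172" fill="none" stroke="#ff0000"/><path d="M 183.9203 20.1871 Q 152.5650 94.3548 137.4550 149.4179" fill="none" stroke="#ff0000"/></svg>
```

G21
G90
G0 X78.2666 Y169.2846
M3 S377
G1 X128.4688 Y140.2022 F2189
G1 X206.4303 Y142.3286
G1 X155.6485 Y10.3642
G1 X39.4470 Y188.9678
M5
G0 X168.3182 Y121.9236
M3 S750
G1 X129.2566 Y194.7643 F1053
G1 X46.8127 Y83.1855
G1 X32.0477 Y179.4692
G1 X225.9930 Y134.8803
M5
G0 X183.9203 Y180.0104
M3 S750
G1 X164.8218 Y132.6880 F1053
G1 X149.3334 Y89.6111
G1 X137.4550 Y50.7796
M5
G0 X0.0000 Y0.0000

viewBox `0 0 261.3193 200.1975` with mm width/height → 1 unit = 1 mm. Flip: y_m = 200.1975 − y_svg.

**Shape 1** — `<polyline>` open polyline, stroke `#ff8800` → score (S377, F2189). Machine vertices: (78.2666,169.2846) → (128.4688,140.2022) → (206.4303,142.3286) → (155.6485,10.3642) → (39.4470,188.9678). Open path.

**Shape 2** — `<polyline>` open polyline, stroke `#ff0000` → cut (S750, F1053). Machine vertices: (168.3182,121.9236) → (129.2566,194.7643) → (46.8127,83.1855) → (32.0477,179.4692) → (225.9930,134.8803). Open path.

**Shape 3** — `<path>` quadratic bezier, stroke `#ff0000` → cut (S750, F1053). Control points (SVG): P0=(183.9203,20.1871), P1=(152.5650,94.3548), P2=(137.4550,149.4179); sampled at t=k/3. Machine vertices: (183.9203,180.0104) → (164.8218,132.6880) → (149.3334,89.6111) → (137.4550,50.7796). Open path.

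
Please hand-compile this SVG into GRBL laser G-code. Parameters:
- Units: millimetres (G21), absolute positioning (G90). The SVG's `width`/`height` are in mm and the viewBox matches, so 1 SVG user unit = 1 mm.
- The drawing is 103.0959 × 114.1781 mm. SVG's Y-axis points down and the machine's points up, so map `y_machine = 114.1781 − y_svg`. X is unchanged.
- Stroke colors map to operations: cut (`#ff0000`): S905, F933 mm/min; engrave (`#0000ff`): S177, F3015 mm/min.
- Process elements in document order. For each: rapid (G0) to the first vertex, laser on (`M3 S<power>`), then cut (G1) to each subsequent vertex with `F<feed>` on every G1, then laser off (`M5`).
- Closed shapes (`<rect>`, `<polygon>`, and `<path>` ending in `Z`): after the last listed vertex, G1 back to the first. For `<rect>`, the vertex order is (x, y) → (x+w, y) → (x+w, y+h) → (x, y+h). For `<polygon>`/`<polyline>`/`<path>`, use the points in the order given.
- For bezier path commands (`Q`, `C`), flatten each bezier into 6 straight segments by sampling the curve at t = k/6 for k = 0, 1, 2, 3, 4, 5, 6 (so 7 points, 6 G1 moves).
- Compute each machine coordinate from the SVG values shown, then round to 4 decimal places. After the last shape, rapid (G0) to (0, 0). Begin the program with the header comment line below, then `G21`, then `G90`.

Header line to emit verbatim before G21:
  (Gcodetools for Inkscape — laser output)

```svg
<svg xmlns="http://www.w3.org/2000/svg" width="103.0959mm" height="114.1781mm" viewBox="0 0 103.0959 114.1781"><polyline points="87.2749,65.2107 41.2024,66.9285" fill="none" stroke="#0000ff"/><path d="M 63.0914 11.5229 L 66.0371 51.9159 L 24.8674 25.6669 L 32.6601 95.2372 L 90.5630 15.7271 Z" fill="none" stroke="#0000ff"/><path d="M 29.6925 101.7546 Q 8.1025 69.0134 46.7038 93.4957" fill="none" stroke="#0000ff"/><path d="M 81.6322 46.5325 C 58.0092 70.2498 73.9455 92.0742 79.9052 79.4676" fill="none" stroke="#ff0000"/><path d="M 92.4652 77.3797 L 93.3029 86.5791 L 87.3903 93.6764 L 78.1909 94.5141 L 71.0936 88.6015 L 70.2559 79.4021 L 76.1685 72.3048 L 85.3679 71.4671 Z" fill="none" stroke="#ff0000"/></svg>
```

(Gcodetools for Inkscape — laser output)
G21
G90
G0 X87.2749 Y48.9674
M3 S177
G1 X41.2024 Y47.2496 F3015
M5
G0 X63.0914 Y102.6552
M3 S177
G1 X66.0371 Y62.2622 F3015
G1 X24.8674 Y88.5112 F3015
G1 X32.6601 Y18.9409 F3015
G1 X90.5630 Y98.4510 F3015
G1 X63.0914 Y102.6552 F3015
M5
G0 X29.6925 Y12.4235
M3 S177
G1 X24.1678 Y21.7477 F3015
G1 X21.9871 Y27.8928 F3015
G1 X23.1503 Y30.8588 F3015
G1 X27.6575 Y30.6458 F3015
G1 X35.5087 Y27.2536 F3015
G1 X46.7038 Y20.6824 F3015
M5
G0 X81.6322 Y67.6456
M3 S905
G1 X72.8880 Y56.0953 F933
G1 X69.3610 Y45.7644 F933
G1 X69.6752 Y37.5566 F933
G1 X72.4546 Y32.3758 F933
G1 X76.3233 Y31.1258 F933
G1 X79.9052 Y34.7105 F933
M5
G0 X92.4652 Y36.7984
M3 S905
G1 X93.3029 Y27.5990 F933
G1 X87.3903 Y20.5017 F933
G1 X78.1909 Y19.6640 F933
G1 X71.0936 Y25.5766 F933
G1 X70.2559 Y34.7760 F933
G1 X76.1685 Y41.8733 F933
G1 X85.3679 Y42.7110 F933
G1 X92.4652 Y36.7984 F933
M5
G0 X0.0000 Y0.0000

Since the viewBox matches the mm dimensions, user units are millimetres directly. The only transform is the Y-flip y_m = 114.1781 − y_svg.

Shape 1 is a line segment drawn with `<polyline>`. Its stroke #0000ff means engrave at S177, F3015. After flipping Y the toolpath is (87.2749,48.9674) → (41.2024,47.2496).

Shape 2 is a closed polygon drawn with `<path>`. Its stroke #0000ff means engrave at S177, F3015. After flipping Y the toolpath is (63.0914,102.6552) → (66.0371,62.2622) → (24.8674,88.5112) → (32.6601,18.9409) → (90.5630,98.4510) → (63.0914,102.6552), returning to the start.

Shape 3 is a quadratic bezier drawn with `<path>`. Its stroke #0000ff means engrave at S177, F3015. After flipping Y the toolpath is (29.6925,12.4235) → (24.1678,21.7477) → (21.9871,27.8928) → (23.1503,30.8588) → (27.6575,30.6458) → (35.5087,27.2536) → (46.7038,20.6824).

Shape 4 is a cubic bezier drawn with `<path>`. Its stroke #ff0000 means cut at S905, F933. After flipping Y the toolpath is (81.6322,67.6456) → (72.8880,56.0953) → (69.3610,45.7644) → (69.6752,37.5566) → (72.4546,32.3758) → (76.3233,31.1258) → (79.9052,34.7105).

Shape 5 is a regular polygon drawn with `<path>`. Its stroke #ff0000 means cut at S905, F933. After flipping Y the toolpath is (92.4652,36.7984) → (93.3029,27.5990) → (87.3903,20.5017) → (78.1909,19.6640) → (71.0936,25.5766) → (70.2559,34.7760) → (76.1685,41.8733) → (85.3679,42.7110) → (92.4652,36.7984), returning to the start.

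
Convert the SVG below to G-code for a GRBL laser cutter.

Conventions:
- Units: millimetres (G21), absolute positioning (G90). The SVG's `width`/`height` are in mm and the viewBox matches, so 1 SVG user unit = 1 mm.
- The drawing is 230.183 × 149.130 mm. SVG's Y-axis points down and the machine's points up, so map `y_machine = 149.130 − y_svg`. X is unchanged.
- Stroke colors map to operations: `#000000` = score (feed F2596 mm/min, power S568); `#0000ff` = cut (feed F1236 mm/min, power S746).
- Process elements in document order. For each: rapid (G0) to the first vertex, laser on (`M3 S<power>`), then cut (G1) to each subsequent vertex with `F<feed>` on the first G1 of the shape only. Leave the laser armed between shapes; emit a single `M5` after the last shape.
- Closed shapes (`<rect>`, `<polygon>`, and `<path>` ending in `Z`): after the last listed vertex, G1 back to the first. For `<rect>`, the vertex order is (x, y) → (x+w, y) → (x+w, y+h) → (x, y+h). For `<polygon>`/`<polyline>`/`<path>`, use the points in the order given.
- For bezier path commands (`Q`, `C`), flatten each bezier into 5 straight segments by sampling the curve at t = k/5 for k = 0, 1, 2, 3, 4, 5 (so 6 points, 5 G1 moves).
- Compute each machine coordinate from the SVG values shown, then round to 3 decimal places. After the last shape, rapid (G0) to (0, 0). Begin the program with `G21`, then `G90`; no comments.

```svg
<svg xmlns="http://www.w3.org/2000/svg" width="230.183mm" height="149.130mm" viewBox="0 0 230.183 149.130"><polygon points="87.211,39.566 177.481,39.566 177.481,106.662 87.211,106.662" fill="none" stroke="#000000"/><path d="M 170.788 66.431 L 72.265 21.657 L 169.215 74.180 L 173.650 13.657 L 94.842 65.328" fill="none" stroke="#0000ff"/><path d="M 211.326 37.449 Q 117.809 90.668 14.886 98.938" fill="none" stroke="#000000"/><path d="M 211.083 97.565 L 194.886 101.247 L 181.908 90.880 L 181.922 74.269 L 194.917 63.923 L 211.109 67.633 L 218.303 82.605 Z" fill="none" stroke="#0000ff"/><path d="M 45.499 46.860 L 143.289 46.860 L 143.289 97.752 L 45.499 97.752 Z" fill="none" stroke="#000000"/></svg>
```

G21
G90
G0 X87.211 Y109.564
M3 S568
G1 X177.481 Y109.564 F2596
G1 X177.481 Y42.468
G1 X87.211 Y42.468
G1 X87.211 Y109.564
G0 X170.788 Y82.699
M3 S746
G1 X72.265 Y127.473 F1236
G1 X169.215 Y74.950
G1 X173.650 Y135.473
G1 X94.842 Y83.802
G0 X211.326 Y111.681
M3 S568
G1 X173.543 Y92.191 F2596
G1 X135.007 Y76.298
G1 X95.719 Y64.000
G1 X55.679 Y55.298
G1 X14.886 Y50.192
G0 X211.083 Y51.565
M3 S746
G1 X194.886 Y47.883 F1236
G1 X181.908 Y58.250
G1 X181.922 Y74.861
G1 X194.917 Y85.207
G1 X211.109 Y81.497
G1 X218.303 Y66.525
G1 X211.083 Y51.565
G0 X45.499 Y102.270
M3 S568
G1 X143.289 Y102.270 F2596
G1 X143.289 Y51.378
G1 X45.499 Y51.378
G1 X45.499 Y102.270
M5
G0 X0.000 Y0.000

Since the viewBox matches the mm dimensions, user units are millimetres directly. The only transform is the Y-flip y_m = 149.130 − y_svg.

Shape 1 is a rectangle drawn with `<polygon>`. Its stroke #000000 means score at S568, F2596. After flipping Y the toolpath is (87.211,109.564) → (177.481,109.564) → (177.481,42.468) → (87.211,42.468) → (87.211,109.564), returning to the start.

Shape 2 is a open polyline drawn with `<path>`. Its stroke #0000ff means cut at S746, F1236. After flipping Y the toolpath is (170.788,82.699) → (72.265,127.473) → (169.215,74.950) → (173.650,135.473) → (94.842,83.802).

Shape 3 is a quadratic bezier drawn with `<path>`. Its stroke #000000 means score at S568, F2596. After flipping Y the toolpath is (211.326,111.681) → (173.543,92.191) → (135.007,76.298) → (95.719,64.000) → (55.679,55.298) → (14.886,50.192).

Shape 4 is a regular polygon drawn with `<path>`. Its stroke #0000ff means cut at S746, F1236. After flipping Y the toolpath is (211.083,51.565) → (194.886,47.883) → (181.908,58.250) → (181.922,74.861) → (194.917,85.207) → (211.109,81.497) → (218.303,66.525) → (211.083,51.565), returning to the start.

Shape 5 is a rectangle drawn with `<path>`. Its stroke #000000 means score at S568, F2596. After flipping Y the toolpath is (45.499,102.270) → (143.289,102.270) → (143.289,51.378) → (45.499,51.378) → (45.499,102.270), returning to the start.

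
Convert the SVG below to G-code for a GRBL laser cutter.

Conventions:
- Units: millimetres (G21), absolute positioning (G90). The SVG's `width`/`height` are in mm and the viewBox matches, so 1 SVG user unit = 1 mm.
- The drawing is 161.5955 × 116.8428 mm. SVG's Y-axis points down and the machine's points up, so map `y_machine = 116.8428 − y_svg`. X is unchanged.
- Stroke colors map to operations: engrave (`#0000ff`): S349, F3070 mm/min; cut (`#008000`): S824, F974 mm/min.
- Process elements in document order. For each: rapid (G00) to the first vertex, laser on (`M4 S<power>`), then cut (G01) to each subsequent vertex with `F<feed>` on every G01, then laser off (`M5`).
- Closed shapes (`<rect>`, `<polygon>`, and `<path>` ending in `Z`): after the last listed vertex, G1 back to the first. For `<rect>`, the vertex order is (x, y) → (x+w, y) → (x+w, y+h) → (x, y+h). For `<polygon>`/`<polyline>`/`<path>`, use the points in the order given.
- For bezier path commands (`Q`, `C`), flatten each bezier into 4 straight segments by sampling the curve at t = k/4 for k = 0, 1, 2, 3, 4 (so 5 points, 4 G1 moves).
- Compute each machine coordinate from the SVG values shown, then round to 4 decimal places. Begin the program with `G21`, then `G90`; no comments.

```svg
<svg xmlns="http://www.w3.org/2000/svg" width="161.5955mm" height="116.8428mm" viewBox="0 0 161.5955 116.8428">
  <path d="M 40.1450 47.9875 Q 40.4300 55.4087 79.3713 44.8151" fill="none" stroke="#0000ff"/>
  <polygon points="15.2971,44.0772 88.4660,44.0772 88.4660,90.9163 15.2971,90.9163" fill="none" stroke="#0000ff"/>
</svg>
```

1 u = 1 mm; y_m = 116.8428 − y.

[1] `<path>` quadratic bezier, #0000ff→engrave S349 F3070: (40.1450,68.8553) → (42.7035,66.2706) → (50.0941,65.9378) → (62.3167,67.8568) → (79.3713,72.0277)

[2] `<polygon>` rectangle, #0000ff→engrave S349 F3070: (15.2971,72.7656) → (88.4660,72.7656) → (88.4660,25.9265) → (15.2971,25.9265) → (15.2971,72.7656) (closed)

G21
G90
G00 X40.1450 Y68.8553
M4 S349
G01 X42.7035 Y66.2706 F3070
G01 X50.0941 Y65.9378 F3070
G01 X62.3167 Y67.8568 F3070
G01 X79.3713 Y72.0277 F3070
M5
G00 X15.2971 Y72.7656
M4 S349
G01 X88.4660 Y72.7656 F3070
G01 X88.4660 Y25.9265 F3070
G01 X15.2971 Y25.9265 F3070
G01 X15.2971 Y72.7656 F3070
M5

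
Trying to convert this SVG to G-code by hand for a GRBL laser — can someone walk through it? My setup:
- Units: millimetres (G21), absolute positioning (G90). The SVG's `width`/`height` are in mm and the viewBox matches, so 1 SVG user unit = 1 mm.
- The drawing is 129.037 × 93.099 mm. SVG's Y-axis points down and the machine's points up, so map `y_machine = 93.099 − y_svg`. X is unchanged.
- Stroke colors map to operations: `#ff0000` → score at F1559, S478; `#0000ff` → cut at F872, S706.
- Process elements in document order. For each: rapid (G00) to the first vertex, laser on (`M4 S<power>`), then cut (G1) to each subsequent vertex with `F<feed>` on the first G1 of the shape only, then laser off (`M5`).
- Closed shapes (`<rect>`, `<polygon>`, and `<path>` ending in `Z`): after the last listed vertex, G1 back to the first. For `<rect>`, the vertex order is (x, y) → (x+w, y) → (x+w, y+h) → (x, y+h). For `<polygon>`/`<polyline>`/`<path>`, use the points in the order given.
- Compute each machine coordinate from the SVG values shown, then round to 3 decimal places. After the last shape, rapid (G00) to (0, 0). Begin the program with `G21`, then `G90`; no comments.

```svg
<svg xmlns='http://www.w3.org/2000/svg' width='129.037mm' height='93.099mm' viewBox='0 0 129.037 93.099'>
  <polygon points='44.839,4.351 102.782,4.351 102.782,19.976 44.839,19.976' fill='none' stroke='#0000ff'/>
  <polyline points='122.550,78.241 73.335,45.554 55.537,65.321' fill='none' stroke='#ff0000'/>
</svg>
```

viewBox `0 0 129.037 93.099` with mm width/height → 1 unit = 1 mm. Flip: y_m = 93.099 − y_svg.

**Shape 1** — `<polygon>` rectangle, stroke `#0000ff` → cut (S706, F872). Machine vertices: (44.839,88.748) → (102.782,88.748) → (102.782,73.123) → (44.839,73.123) → (44.839,88.748). Closed: final G1 returns to the first vertex.

**Shape 2** — `<polyline>` open polyline, stroke `#ff0000` → score (S478, F1559). Machine vertices: (122.550,14.858) → (73.335,47.545) → (55.537,27.778). Open path.

G21
G90
G00 X44.839 Y88.748
M4 S706
G1 X102.782 Y88.748 F872
G1 X102.782 Y73.123
G1 X44.839 Y73.123
G1 X44.839 Y88.748
M5
G00 X122.550 Y14.858
M4 S478
G1 X73.335 Y47.545 F1559
G1 X55.537 Y27.778
M5
G00 X0.000 Y0.000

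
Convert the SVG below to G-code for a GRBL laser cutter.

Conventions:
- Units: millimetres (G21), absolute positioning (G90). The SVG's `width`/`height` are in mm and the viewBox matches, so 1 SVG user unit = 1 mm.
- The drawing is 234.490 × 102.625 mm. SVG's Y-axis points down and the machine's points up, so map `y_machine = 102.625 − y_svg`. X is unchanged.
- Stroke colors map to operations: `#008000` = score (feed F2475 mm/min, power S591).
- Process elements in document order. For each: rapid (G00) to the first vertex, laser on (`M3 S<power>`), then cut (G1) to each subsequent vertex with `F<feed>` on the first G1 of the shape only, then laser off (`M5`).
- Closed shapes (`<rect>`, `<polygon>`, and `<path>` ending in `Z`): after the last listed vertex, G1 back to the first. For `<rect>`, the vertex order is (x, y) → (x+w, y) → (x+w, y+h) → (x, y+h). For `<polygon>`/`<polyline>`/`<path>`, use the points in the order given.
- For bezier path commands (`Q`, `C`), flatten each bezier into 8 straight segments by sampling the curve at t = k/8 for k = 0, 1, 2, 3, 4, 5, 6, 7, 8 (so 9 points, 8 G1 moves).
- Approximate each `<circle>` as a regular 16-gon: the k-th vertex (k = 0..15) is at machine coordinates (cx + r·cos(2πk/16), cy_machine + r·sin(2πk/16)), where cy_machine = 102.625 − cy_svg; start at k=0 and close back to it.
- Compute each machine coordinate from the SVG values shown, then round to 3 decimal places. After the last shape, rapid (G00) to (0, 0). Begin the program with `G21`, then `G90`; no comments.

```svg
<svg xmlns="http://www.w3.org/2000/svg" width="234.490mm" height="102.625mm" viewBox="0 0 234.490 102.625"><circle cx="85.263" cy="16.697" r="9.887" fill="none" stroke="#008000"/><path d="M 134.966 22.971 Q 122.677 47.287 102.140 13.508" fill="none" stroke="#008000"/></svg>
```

Since the viewBox matches the mm dimensions, user units are millimetres directly. The only transform is the Y-flip y_m = 102.625 − y_svg.

Shape 1 is a circle drawn with `<circle>`. Its stroke #008000 means score at S591, F2475. After flipping Y the toolpath is (95.150,85.928) → (94.397,89.712) → (92.254,92.919) → (89.047,95.062) → (85.263,95.815) → (81.479,95.062) → (78.272,92.919) → (76.129,89.712) → (75.376,85.928) → (76.129,82.144) → (78.272,78.937) → (81.479,76.794) → (85.263,76.041) → (89.047,76.794) → (92.254,78.937) → (94.397,82.144) → (95.150,85.928), returning to the start.

Shape 2 is a quadratic bezier drawn with `<path>`. Its stroke #008000 means score at S591, F2475. After flipping Y the toolpath is (134.966,79.654) → (131.765,74.483) → (128.306,71.127) → (124.589,69.587) → (120.615,69.862) → (116.383,71.952) → (111.893,75.858) → (107.145,81.580) → (102.140,89.117).

G21
G90
G00 X95.150 Y85.928
M3 S591
G1 X94.397 Y89.712 F2475
G1 X92.254 Y92.919
G1 X89.047 Y95.062
G1 X85.263 Y95.815
G1 X81.479 Y95.062
G1 X78.272 Y92.919
G1 X76.129 Y89.712
G1 X75.376 Y85.928
G1 X76.129 Y82.144
G1 X78.272 Y78.937
G1 X81.479 Y76.794
G1 X85.263 Y76.041
G1 X89.047 Y76.794
G1 X92.254 Y78.937
G1 X94.397 Y82.144
G1 X95.150 Y85.928
M5
G00 X134.966 Y79.654
M3 S591
G1 X131.765 Y74.483 F2475
G1 X128.306 Y71.127
G1 X124.589 Y69.587
G1 X120.615 Y69.862
G1 X116.383 Y71.952
G1 X111.893 Y75.858
G1 X107.145 Y81.580
G1 X102.140 Y89.117
M5
G00 X0.000 Y0.000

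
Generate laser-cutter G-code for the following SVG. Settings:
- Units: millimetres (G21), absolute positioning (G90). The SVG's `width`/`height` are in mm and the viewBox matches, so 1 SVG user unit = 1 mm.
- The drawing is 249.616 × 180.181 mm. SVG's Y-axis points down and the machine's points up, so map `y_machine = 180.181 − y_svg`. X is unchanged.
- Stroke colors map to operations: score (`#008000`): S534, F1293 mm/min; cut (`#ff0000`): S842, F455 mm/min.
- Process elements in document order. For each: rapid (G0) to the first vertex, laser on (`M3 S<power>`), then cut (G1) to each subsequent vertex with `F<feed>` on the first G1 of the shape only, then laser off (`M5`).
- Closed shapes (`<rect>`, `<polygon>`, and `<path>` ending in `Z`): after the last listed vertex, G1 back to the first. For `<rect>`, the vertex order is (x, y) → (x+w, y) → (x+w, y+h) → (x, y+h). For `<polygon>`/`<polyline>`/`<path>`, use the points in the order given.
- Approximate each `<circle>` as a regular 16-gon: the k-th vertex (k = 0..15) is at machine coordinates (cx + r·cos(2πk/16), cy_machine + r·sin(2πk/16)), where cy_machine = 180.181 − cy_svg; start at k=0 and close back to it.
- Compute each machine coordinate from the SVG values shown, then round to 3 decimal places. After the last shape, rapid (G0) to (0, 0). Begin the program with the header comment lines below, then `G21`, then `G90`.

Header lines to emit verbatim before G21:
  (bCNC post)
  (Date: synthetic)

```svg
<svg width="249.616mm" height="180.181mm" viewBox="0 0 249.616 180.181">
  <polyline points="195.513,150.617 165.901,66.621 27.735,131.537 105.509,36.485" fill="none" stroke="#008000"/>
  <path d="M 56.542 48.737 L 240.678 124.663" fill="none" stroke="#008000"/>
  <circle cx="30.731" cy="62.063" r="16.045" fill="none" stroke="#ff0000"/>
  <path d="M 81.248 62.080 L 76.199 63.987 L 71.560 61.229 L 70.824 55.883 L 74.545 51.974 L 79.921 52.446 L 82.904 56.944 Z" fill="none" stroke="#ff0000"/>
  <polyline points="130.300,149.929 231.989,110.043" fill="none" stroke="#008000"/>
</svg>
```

(bCNC post)
(Date: synthetic)
G21
G90
G0 X195.513 Y29.564
M3 S534
G1 X165.901 Y113.560 F1293
G1 X27.735 Y48.644
G1 X105.509 Y143.696
M5
G0 X56.542 Y131.444
M3 S534
G1 X240.678 Y55.518 F1293
M5
G0 X46.776 Y118.118
M3 S842
G1 X45.555 Y124.258 F455
G1 X42.077 Y129.464
G1 X36.871 Y132.942
G1 X30.731 Y134.163
G1 X24.591 Y132.942
G1 X19.385 Y129.464
G1 X15.907 Y124.258
G1 X14.686 Y118.118
G1 X15.907 Y111.978
G1 X19.385 Y106.772
G1 X24.591 Y103.294
G1 X30.731 Y102.073
G1 X36.871 Y103.294
G1 X42.077 Y106.772
G1 X45.555 Y111.978
G1 X46.776 Y118.118
M5
G0 X81.248 Y118.101
M3 S842
G1 X76.199 Y116.194 F455
G1 X71.560 Y118.952
G1 X70.824 Y124.298
G1 X74.545 Y128.207
G1 X79.921 Y127.735
G1 X82.904 Y123.237
G1 X81.248 Y118.101
M5
G0 X130.300 Y30.252
M3 S534
G1 X231.989 Y70.138 F1293
M5
G0 X0.000 Y0.000

viewBox `0 0 249.616 180.181` with mm width/height → 1 unit = 1 mm. Flip: y_m = 180.181 − y_svg.

**Shape 1** — `<polyline>` open polyline, stroke `#008000` → score (S534, F1293). Machine vertices: (195.513,29.564) → (165.901,113.560) → (27.735,48.644) → (105.509,143.696). Open path.

**Shape 2** — `<path>` line segment, stroke `#008000` → score (S534, F1293). Machine vertices: (56.542,131.444) → (240.678,55.518). Open path.

**Shape 3** — `<circle>` circle, stroke `#ff0000` → cut (S842, F455). Machine vertices: (46.776,118.118) → (45.555,124.258) → (42.077,129.464) → (36.871,132.942) → (30.731,134.163) → (24.591,132.942) → (19.385,129.464) → (15.907,124.258) → (14.686,118.118) → (15.907,111.978) → (19.385,106.772) → (24.591,103.294) → (30.731,102.073) → (36.871,103.294) → (42.077,106.772) → (45.555,111.978) → (46.776,118.118). Closed: final G1 returns to the first vertex.

**Shape 4** — `<path>` regular polygon, stroke `#ff0000` → cut (S842, F455). Machine vertices: (81.248,118.101) → (76.199,116.194) → (71.560,118.952) → (70.824,124.298) → (74.545,128.207) → (79.921,127.735) → (82.904,123.237) → (81.248,118.101). Closed: final G1 returns to the first vertex.

**Shape 5** — `<polyline>` line segment, stroke `#008000` → score (S534, F1293). Machine vertices: (130.300,30.252) → (231.989,70.138). Open path.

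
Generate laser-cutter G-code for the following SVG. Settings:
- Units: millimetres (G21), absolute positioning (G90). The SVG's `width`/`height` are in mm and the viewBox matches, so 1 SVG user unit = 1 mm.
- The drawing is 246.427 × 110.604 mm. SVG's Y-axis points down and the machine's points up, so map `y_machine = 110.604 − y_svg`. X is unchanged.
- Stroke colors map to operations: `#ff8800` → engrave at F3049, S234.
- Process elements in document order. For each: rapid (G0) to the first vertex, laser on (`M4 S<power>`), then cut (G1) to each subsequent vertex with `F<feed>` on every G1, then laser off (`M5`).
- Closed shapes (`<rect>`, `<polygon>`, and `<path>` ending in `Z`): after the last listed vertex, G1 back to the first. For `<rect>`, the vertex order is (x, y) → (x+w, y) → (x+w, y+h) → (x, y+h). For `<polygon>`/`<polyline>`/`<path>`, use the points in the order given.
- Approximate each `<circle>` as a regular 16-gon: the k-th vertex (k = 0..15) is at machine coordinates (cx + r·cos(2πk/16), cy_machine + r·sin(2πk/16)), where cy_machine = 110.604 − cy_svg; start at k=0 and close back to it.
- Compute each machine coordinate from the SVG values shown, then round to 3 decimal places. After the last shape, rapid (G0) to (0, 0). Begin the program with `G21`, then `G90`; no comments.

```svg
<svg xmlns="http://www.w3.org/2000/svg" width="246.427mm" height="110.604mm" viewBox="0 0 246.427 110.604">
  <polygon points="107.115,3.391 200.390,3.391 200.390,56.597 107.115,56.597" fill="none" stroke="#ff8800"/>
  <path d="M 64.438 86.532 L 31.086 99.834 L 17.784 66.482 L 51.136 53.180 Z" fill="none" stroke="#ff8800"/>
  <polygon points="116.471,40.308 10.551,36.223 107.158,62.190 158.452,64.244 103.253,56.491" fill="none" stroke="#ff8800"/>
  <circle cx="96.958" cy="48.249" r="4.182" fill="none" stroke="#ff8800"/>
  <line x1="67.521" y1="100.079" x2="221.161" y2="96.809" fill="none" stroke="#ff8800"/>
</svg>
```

G21
G90
G0 X107.115 Y107.213
M4 S234
G1 X200.390 Y107.213 F3049
G1 X200.390 Y54.007 F3049
G1 X107.115 Y54.007 F3049
G1 X107.115 Y107.213 F3049
M5
G0 X64.438 Y24.072
M4 S234
G1 X31.086 Y10.770 F3049
G1 X17.784 Y44.122 F3049
G1 X51.136 Y57.424 F3049
G1 X64.438 Y24.072 F3049
M5
G0 X116.471 Y70.296
M4 S234
G1 X10.551 Y74.381 F3049
G1 X107.158 Y48.414 F3049
G1 X158.452 Y46.360 F3049
G1 X103.253 Y54.113 F3049
G1 X116.471 Y70.296 F3049
M5
G0 X101.140 Y62.355
M4 S234
G1 X100.822 Y63.955 F3049
G1 X99.915 Y65.312 F3049
G1 X98.558 Y66.219 F3049
G1 X96.958 Y66.537 F3049
G1 X95.358 Y66.219 F3049
G1 X94.001 Y65.312 F3049
G1 X93.094 Y63.955 F3049
G1 X92.776 Y62.355 F3049
G1 X93.094 Y60.755 F3049
G1 X94.001 Y59.398 F3049
G1 X95.358 Y58.491 F3049
G1 X96.958 Y58.173 F3049
G1 X98.558 Y58.491 F3049
G1 X99.915 Y59.398 F3049
G1 X100.822 Y60.755 F3049
G1 X101.140 Y62.355 F3049
M5
G0 X67.521 Y10.525
M4 S234
G1 X221.161 Y13.795 F3049
M5
G0 X0.000 Y0.000

viewBox `0 0 246.427 110.604` with mm width/height → 1 unit = 1 mm. Flip: y_m = 110.604 − y_svg.

**Shape 1** — `<polygon>` rectangle, stroke `#ff8800` → engrave (S234, F3049). Machine vertices: (107.115,107.213) → (200.390,107.213) → (200.390,54.007) → (107.115,54.007) → (107.115,107.213). Closed: final G1 returns to the first vertex.

**Shape 2** — `<path>` regular polygon, stroke `#ff8800` → engrave (S234, F3049). Machine vertices: (64.438,24.072) → (31.086,10.770) → (17.784,44.122) → (51.136,57.424) → (64.438,24.072). Closed: final G1 returns to the first vertex.

**Shape 3** — `<polygon>` closed polygon, stroke `#ff8800` → engrave (S234, F3049). Machine vertices: (116.471,70.296) → (10.551,74.381) → (107.158,48.414) → (158.452,46.360) → (103.253,54.113) → (116.471,70.296). Closed: final G1 returns to the first vertex.

**Shape 4** — `<circle>` circle, stroke `#ff8800` → engrave (S234, F3049). Machine vertices: (101.140,62.355) → (100.822,63.955) → (99.915,65.312) → (98.558,66.219) → (96.958,66.537) → (95.358,66.219) → (94.001,65.312) → (93.094,63.955) → (92.776,62.355) → (93.094,60.755) → (94.001,59.398) → (95.358,58.491) → (96.958,58.173) → (98.558,58.491) → (99.915,59.398) → (100.822,60.755) → (101.140,62.355). Closed: final G1 returns to the first vertex.

**Shape 5** — `<line>` line segment, stroke `#ff8800` → engrave (S234, F3049). Machine vertices: (67.521,10.525) → (221.161,13.795). Open path.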